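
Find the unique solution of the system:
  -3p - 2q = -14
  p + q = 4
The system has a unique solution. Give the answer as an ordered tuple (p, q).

Form the augmented matrix and row-reduce:
  [ -3  -2  |  -14 ]
  [  1   1  |    4 ]
R1 ← -1/3·R1
  [ 1  2/3  |  14/3 ]
  [ 1    1  |     4 ]
R2 ← R2 − R1
  [ 1  2/3  |  14/3 ]
  [ 0  1/3  |  -2/3 ]
R2 ← 3·R2
  [ 1  2/3  |  14/3 ]
  [ 0    1  |    -2 ]
R1 ← R1 − 2/3·R2
  [ 1  0  |   6 ]
  [ 0  1  |  -2 ]
Reading off the last column: p = 6, q = -2.

(6, -2)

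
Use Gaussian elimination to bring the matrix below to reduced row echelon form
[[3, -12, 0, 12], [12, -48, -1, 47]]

Multiply R1 by 1/3.
  [  1   -4   0   4 ]
  [ 12  -48  -1  47 ]
Subtract 12 times R1 from R2.
  [ 1  -4   0   4 ]
  [ 0   0  -1  -1 ]
Multiply R2 by -1.
  [ 1  -4  0  4 ]
  [ 0   0  1  1 ]

[[1, -4, 0, 4], [0, 0, 1, 1]]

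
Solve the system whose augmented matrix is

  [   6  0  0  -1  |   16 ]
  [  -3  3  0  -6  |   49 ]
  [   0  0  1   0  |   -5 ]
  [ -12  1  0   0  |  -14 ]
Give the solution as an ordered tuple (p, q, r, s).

Multiply R1 by 1/6.
  [   1  0  0  -1/6  |  8/3 ]
  [  -3  3  0    -6  |   49 ]
  [   0  0  1     0  |   -5 ]
  [ -12  1  0     0  |  -14 ]
Add 3 times R1 to R2.
  [   1  0  0   -1/6  |  8/3 ]
  [   0  3  0  -13/2  |   57 ]
  [   0  0  1      0  |   -5 ]
  [ -12  1  0      0  |  -14 ]
Add 12 times R1 to R4.
  [ 1  0  0   -1/6  |  8/3 ]
  [ 0  3  0  -13/2  |   57 ]
  [ 0  0  1      0  |   -5 ]
  [ 0  1  0     -2  |   18 ]
Multiply R2 by 1/3.
  [ 1  0  0   -1/6  |  8/3 ]
  [ 0  1  0  -13/6  |   19 ]
  [ 0  0  1      0  |   -5 ]
  [ 0  1  0     -2  |   18 ]
Subtract R2 from R4.
  [ 1  0  0   -1/6  |  8/3 ]
  [ 0  1  0  -13/6  |   19 ]
  [ 0  0  1      0  |   -5 ]
  [ 0  0  0    1/6  |   -1 ]
Multiply R4 by 6.
  [ 1  0  0   -1/6  |  8/3 ]
  [ 0  1  0  -13/6  |   19 ]
  [ 0  0  1      0  |   -5 ]
  [ 0  0  0      1  |   -6 ]
Add 13/6 times R4 to R2.
  [ 1  0  0  -1/6  |  8/3 ]
  [ 0  1  0     0  |    6 ]
  [ 0  0  1     0  |   -5 ]
  [ 0  0  0     1  |   -6 ]
Add 1/6 times R4 to R1.
  [ 1  0  0  0  |  5/3 ]
  [ 0  1  0  0  |    6 ]
  [ 0  0  1  0  |   -5 ]
  [ 0  0  0  1  |   -6 ]
Reading off the last column: p = 5/3, q = 6, r = -5, s = -6.

(5/3, 6, -5, -6)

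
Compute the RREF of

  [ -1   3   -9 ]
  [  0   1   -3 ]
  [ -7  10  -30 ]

[[1, 0, 0], [0, 1, -3], [0, 0, 0]]

r1 := -1·r1
  [  1  -3    9 ]
  [  0   1   -3 ]
  [ -7  10  -30 ]
r3 := r3 + 7·r1
  [ 1   -3   9 ]
  [ 0    1  -3 ]
  [ 0  -11  33 ]
r3 := r3 + 11·r2
  [ 1  -3   9 ]
  [ 0   1  -3 ]
  [ 0   0   0 ]
r1 := r1 + 3·r2
  [ 1  0   0 ]
  [ 0  1  -3 ]
  [ 0  0   0 ]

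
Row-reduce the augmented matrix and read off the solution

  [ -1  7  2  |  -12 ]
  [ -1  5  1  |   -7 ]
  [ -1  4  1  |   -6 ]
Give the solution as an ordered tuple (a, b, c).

(-1, -1, -3)

R1 ← -1·R1
R2 ← R2 + R1
R3 ← R3 + R1
R2 ← -1/2·R2
R3 ← R3 + 3·R2
R3 ← 2·R3
R2 ← R2 − 1/2·R3
R1 ← R1 + 2·R3
R1 ← R1 + 7·R2
Reading off the last column: a = -1, b = -1, c = -3.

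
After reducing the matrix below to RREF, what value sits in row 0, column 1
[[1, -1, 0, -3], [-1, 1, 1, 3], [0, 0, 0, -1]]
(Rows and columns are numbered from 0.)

ρ2 ← ρ2 + ρ1
  [ 1  -1  0  -3 ]
  [ 0   0  1   0 ]
  [ 0   0  0  -1 ]
ρ3 ← -1·ρ3
  [ 1  -1  0  -3 ]
  [ 0   0  1   0 ]
  [ 0   0  0   1 ]
ρ1 ← ρ1 + 3·ρ3
  [ 1  -1  0  0 ]
  [ 0   0  1  0 ]
  [ 0   0  0  1 ]

-1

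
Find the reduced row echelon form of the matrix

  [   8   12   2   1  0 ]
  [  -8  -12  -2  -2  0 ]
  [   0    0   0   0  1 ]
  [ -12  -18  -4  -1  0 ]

ρ1 := 1/8·ρ1
  [   1  3/2  1/4  1/8  0 ]
  [  -8  -12   -2   -2  0 ]
  [   0    0    0    0  1 ]
  [ -12  -18   -4   -1  0 ]
ρ2 := ρ2 + 8·ρ1
  [   1  3/2  1/4  1/8  0 ]
  [   0    0    0   -1  0 ]
  [   0    0    0    0  1 ]
  [ -12  -18   -4   -1  0 ]
ρ4 := ρ4 + 12·ρ1
  [ 1  3/2  1/4  1/8  0 ]
  [ 0    0    0   -1  0 ]
  [ 0    0    0    0  1 ]
  [ 0    0   -1  1/2  0 ]
ρ2 <-> ρ4
  [ 1  3/2  1/4  1/8  0 ]
  [ 0    0   -1  1/2  0 ]
  [ 0    0    0    0  1 ]
  [ 0    0    0   -1  0 ]
ρ2 := -1·ρ2
  [ 1  3/2  1/4   1/8  0 ]
  [ 0    0    1  -1/2  0 ]
  [ 0    0    0     0  1 ]
  [ 0    0    0    -1  0 ]
ρ3 <-> ρ4
  [ 1  3/2  1/4   1/8  0 ]
  [ 0    0    1  -1/2  0 ]
  [ 0    0    0    -1  0 ]
  [ 0    0    0     0  1 ]
ρ3 := -1·ρ3
  [ 1  3/2  1/4   1/8  0 ]
  [ 0    0    1  -1/2  0 ]
  [ 0    0    0     1  0 ]
  [ 0    0    0     0  1 ]
ρ2 := ρ2 + 1/2·ρ3
  [ 1  3/2  1/4  1/8  0 ]
  [ 0    0    1    0  0 ]
  [ 0    0    0    1  0 ]
  [ 0    0    0    0  1 ]
ρ1 := ρ1 − 1/8·ρ3
  [ 1  3/2  1/4  0  0 ]
  [ 0    0    1  0  0 ]
  [ 0    0    0  1  0 ]
  [ 0    0    0  0  1 ]
ρ1 := ρ1 − 1/4·ρ2
  [ 1  3/2  0  0  0 ]
  [ 0    0  1  0  0 ]
  [ 0    0  0  1  0 ]
  [ 0    0  0  0  1 ]

[[1, 3/2, 0, 0, 0], [0, 0, 1, 0, 0], [0, 0, 0, 1, 0], [0, 0, 0, 0, 1]]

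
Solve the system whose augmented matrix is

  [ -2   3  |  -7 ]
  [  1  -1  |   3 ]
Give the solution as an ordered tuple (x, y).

Multiply r1 by -1/2.
  [ 1  -3/2  |  7/2 ]
  [ 1    -1  |    3 ]
Subtract r1 from r2.
  [ 1  -3/2  |   7/2 ]
  [ 0   1/2  |  -1/2 ]
Multiply r2 by 2.
  [ 1  -3/2  |  7/2 ]
  [ 0     1  |   -1 ]
Add 3/2 times r2 to r1.
  [ 1  0  |   2 ]
  [ 0  1  |  -1 ]
Reading off the last column: x = 2, y = -1.

(2, -1)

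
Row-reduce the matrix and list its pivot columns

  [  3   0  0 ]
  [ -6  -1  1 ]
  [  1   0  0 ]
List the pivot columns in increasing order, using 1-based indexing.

R1 → 1/3·R1
  [  1   0  0 ]
  [ -6  -1  1 ]
  [  1   0  0 ]
R2 → R2 + 6·R1
  [ 1   0  0 ]
  [ 0  -1  1 ]
  [ 1   0  0 ]
R3 → R3 − R1
  [ 1   0  0 ]
  [ 0  -1  1 ]
  [ 0   0  0 ]
R2 → -1·R2
  [ 1  0   0 ]
  [ 0  1  -1 ]
  [ 0  0   0 ]
Pivot columns are the columns containing a leading 1.

1, 2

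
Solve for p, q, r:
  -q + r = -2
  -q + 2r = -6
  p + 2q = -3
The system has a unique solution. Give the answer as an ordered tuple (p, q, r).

(1, -2, -4)

Form the augmented matrix and row-reduce:
  [ 0  -1  1  |  -2 ]
  [ 0  -1  2  |  -6 ]
  [ 1   2  0  |  -3 ]
r1 <=> r3
  [ 1   2  0  |  -3 ]
  [ 0  -1  2  |  -6 ]
  [ 0  -1  1  |  -2 ]
r2 ← -1·r2
  [ 1   2   0  |  -3 ]
  [ 0   1  -2  |   6 ]
  [ 0  -1   1  |  -2 ]
r3 ← r3 + r2
  [ 1  2   0  |  -3 ]
  [ 0  1  -2  |   6 ]
  [ 0  0  -1  |   4 ]
r3 ← -1·r3
  [ 1  2   0  |  -3 ]
  [ 0  1  -2  |   6 ]
  [ 0  0   1  |  -4 ]
r2 ← r2 + 2·r3
  [ 1  2  0  |  -3 ]
  [ 0  1  0  |  -2 ]
  [ 0  0  1  |  -4 ]
r1 ← r1 − 2·r2
  [ 1  0  0  |   1 ]
  [ 0  1  0  |  -2 ]
  [ 0  0  1  |  -4 ]
Reading off the last column: p = 1, q = -2, r = -4.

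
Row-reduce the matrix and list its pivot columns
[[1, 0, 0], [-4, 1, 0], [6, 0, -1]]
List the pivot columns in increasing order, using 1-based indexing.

1, 2, 3

R2 ← R2 + 4·R1
R3 ← R3 − 6·R1
R3 ← -1·R3
Pivot columns are the columns containing a leading 1.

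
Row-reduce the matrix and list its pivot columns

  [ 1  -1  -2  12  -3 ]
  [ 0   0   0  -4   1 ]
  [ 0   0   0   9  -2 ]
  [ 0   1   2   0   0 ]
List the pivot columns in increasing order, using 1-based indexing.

1, 2, 4, 5

Swap R2 and R4.
Multiply R3 by 1/9.
Add 4 times R3 to R4.
Multiply R4 by 9.
Add 2/9 times R4 to R3.
Add 3 times R4 to R1.
Subtract 12 times R3 from R1.
Add R2 to R1.
Pivot columns are the columns containing a leading 1.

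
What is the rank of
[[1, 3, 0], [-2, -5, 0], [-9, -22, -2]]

ρ2 ← ρ2 + 2·ρ1
ρ3 ← ρ3 + 9·ρ1
ρ3 ← ρ3 − 5·ρ2
ρ3 ← -1/2·ρ3
ρ1 ← ρ1 − 3·ρ2
The reduced form has 3 nonzero rows.

rank = 3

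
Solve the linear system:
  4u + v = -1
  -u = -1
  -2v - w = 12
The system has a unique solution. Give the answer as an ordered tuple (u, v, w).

Form the augmented matrix and row-reduce:
  [  4   1   0  |  -1 ]
  [ -1   0   0  |  -1 ]
  [  0  -2  -1  |  12 ]
R1 ← 1/4·R1
  [  1  1/4   0  |  -1/4 ]
  [ -1    0   0  |    -1 ]
  [  0   -2  -1  |    12 ]
R2 ← R2 + R1
  [ 1  1/4   0  |  -1/4 ]
  [ 0  1/4   0  |  -5/4 ]
  [ 0   -2  -1  |    12 ]
R2 ← 4·R2
  [ 1  1/4   0  |  -1/4 ]
  [ 0    1   0  |    -5 ]
  [ 0   -2  -1  |    12 ]
R3 ← R3 + 2·R2
  [ 1  1/4   0  |  -1/4 ]
  [ 0    1   0  |    -5 ]
  [ 0    0  -1  |     2 ]
R3 ← -1·R3
  [ 1  1/4  0  |  -1/4 ]
  [ 0    1  0  |    -5 ]
  [ 0    0  1  |    -2 ]
R1 ← R1 − 1/4·R2
  [ 1  0  0  |   1 ]
  [ 0  1  0  |  -5 ]
  [ 0  0  1  |  -2 ]
Reading off the last column: u = 1, v = -5, w = -2.

(1, -5, -2)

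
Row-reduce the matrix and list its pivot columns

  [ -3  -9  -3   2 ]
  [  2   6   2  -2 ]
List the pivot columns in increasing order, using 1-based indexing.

1, 4

R1 ← -1/3·R1
R2 ← R2 − 2·R1
R2 ← -3/2·R2
R1 ← R1 + 2/3·R2
Pivot columns are the columns containing a leading 1.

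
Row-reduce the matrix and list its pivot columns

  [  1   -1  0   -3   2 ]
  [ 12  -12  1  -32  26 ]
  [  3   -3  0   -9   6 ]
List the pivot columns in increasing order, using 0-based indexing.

ρ2 := ρ2 − 12·ρ1
  [ 1  -1  0  -3  2 ]
  [ 0   0  1   4  2 ]
  [ 3  -3  0  -9  6 ]
ρ3 := ρ3 − 3·ρ1
  [ 1  -1  0  -3  2 ]
  [ 0   0  1   4  2 ]
  [ 0   0  0   0  0 ]
Pivot columns are the columns containing a leading 1.

0, 2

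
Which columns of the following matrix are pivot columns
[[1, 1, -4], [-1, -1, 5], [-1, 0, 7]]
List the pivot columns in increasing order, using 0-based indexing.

Add r1 to r2.
Add r1 to r3.
Swap r2 and r3.
Subtract 3 times r3 from r2.
Add 4 times r3 to r1.
Subtract r2 from r1.
Pivot columns are the columns containing a leading 1.

0, 1, 2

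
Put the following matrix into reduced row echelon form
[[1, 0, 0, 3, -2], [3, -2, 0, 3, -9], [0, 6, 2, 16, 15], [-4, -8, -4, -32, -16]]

Subtract 3 times R1 from R2.
  [  1   0   0    3   -2 ]
  [  0  -2   0   -6   -3 ]
  [  0   6   2   16   15 ]
  [ -4  -8  -4  -32  -16 ]
Add 4 times R1 to R4.
  [ 1   0   0    3   -2 ]
  [ 0  -2   0   -6   -3 ]
  [ 0   6   2   16   15 ]
  [ 0  -8  -4  -20  -24 ]
Multiply R2 by -1/2.
  [ 1   0   0    3   -2 ]
  [ 0   1   0    3  3/2 ]
  [ 0   6   2   16   15 ]
  [ 0  -8  -4  -20  -24 ]
Subtract 6 times R2 from R3.
  [ 1   0   0    3   -2 ]
  [ 0   1   0    3  3/2 ]
  [ 0   0   2   -2    6 ]
  [ 0  -8  -4  -20  -24 ]
Add 8 times R2 to R4.
  [ 1  0   0   3   -2 ]
  [ 0  1   0   3  3/2 ]
  [ 0  0   2  -2    6 ]
  [ 0  0  -4   4  -12 ]
Multiply R3 by 1/2.
  [ 1  0   0   3   -2 ]
  [ 0  1   0   3  3/2 ]
  [ 0  0   1  -1    3 ]
  [ 0  0  -4   4  -12 ]
Add 4 times R3 to R4.
  [ 1  0  0   3   -2 ]
  [ 0  1  0   3  3/2 ]
  [ 0  0  1  -1    3 ]
  [ 0  0  0   0    0 ]

[[1, 0, 0, 3, -2], [0, 1, 0, 3, 3/2], [0, 0, 1, -1, 3], [0, 0, 0, 0, 0]]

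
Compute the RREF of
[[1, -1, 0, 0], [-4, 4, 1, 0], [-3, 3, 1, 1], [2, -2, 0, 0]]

ρ2 → ρ2 + 4·ρ1
  [  1  -1  0  0 ]
  [  0   0  1  0 ]
  [ -3   3  1  1 ]
  [  2  -2  0  0 ]
ρ3 → ρ3 + 3·ρ1
  [ 1  -1  0  0 ]
  [ 0   0  1  0 ]
  [ 0   0  1  1 ]
  [ 2  -2  0  0 ]
ρ4 → ρ4 − 2·ρ1
  [ 1  -1  0  0 ]
  [ 0   0  1  0 ]
  [ 0   0  1  1 ]
  [ 0   0  0  0 ]
ρ3 → ρ3 − ρ2
  [ 1  -1  0  0 ]
  [ 0   0  1  0 ]
  [ 0   0  0  1 ]
  [ 0   0  0  0 ]

[[1, -1, 0, 0], [0, 0, 1, 0], [0, 0, 0, 1], [0, 0, 0, 0]]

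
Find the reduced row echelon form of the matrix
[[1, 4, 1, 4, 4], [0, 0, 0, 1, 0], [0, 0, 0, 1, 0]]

Subtract r2 from r3.
  [ 1  4  1  4  4 ]
  [ 0  0  0  1  0 ]
  [ 0  0  0  0  0 ]
Subtract 4 times r2 from r1.
  [ 1  4  1  0  4 ]
  [ 0  0  0  1  0 ]
  [ 0  0  0  0  0 ]

[[1, 4, 1, 0, 4], [0, 0, 0, 1, 0], [0, 0, 0, 0, 0]]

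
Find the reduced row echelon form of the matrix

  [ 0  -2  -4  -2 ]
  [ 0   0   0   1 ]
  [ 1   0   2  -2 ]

[[1, 0, 2, 0], [0, 1, 2, 0], [0, 0, 0, 1]]

ρ1 <-> ρ3
  [ 1   0   2  -2 ]
  [ 0   0   0   1 ]
  [ 0  -2  -4  -2 ]
ρ2 <-> ρ3
  [ 1   0   2  -2 ]
  [ 0  -2  -4  -2 ]
  [ 0   0   0   1 ]
ρ2 := -1/2·ρ2
  [ 1  0  2  -2 ]
  [ 0  1  2   1 ]
  [ 0  0  0   1 ]
ρ2 := ρ2 − ρ3
  [ 1  0  2  -2 ]
  [ 0  1  2   0 ]
  [ 0  0  0   1 ]
ρ1 := ρ1 + 2·ρ3
  [ 1  0  2  0 ]
  [ 0  1  2  0 ]
  [ 0  0  0  1 ]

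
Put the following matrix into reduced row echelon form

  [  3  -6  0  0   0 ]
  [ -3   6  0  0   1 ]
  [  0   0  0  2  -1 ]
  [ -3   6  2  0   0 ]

R1 → 1/3·R1
  [  1  -2  0  0   0 ]
  [ -3   6  0  0   1 ]
  [  0   0  0  2  -1 ]
  [ -3   6  2  0   0 ]
R2 → R2 + 3·R1
  [  1  -2  0  0   0 ]
  [  0   0  0  0   1 ]
  [  0   0  0  2  -1 ]
  [ -3   6  2  0   0 ]
R4 → R4 + 3·R1
  [ 1  -2  0  0   0 ]
  [ 0   0  0  0   1 ]
  [ 0   0  0  2  -1 ]
  [ 0   0  2  0   0 ]
R2 ↔ R4
  [ 1  -2  0  0   0 ]
  [ 0   0  2  0   0 ]
  [ 0   0  0  2  -1 ]
  [ 0   0  0  0   1 ]
R2 → 1/2·R2
  [ 1  -2  0  0   0 ]
  [ 0   0  1  0   0 ]
  [ 0   0  0  2  -1 ]
  [ 0   0  0  0   1 ]
R3 → 1/2·R3
  [ 1  -2  0  0     0 ]
  [ 0   0  1  0     0 ]
  [ 0   0  0  1  -1/2 ]
  [ 0   0  0  0     1 ]
R3 → R3 + 1/2·R4
  [ 1  -2  0  0  0 ]
  [ 0   0  1  0  0 ]
  [ 0   0  0  1  0 ]
  [ 0   0  0  0  1 ]

[[1, -2, 0, 0, 0], [0, 0, 1, 0, 0], [0, 0, 0, 1, 0], [0, 0, 0, 0, 1]]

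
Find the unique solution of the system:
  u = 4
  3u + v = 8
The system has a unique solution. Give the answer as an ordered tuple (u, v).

Form the augmented matrix and row-reduce:
  [ 1  0  |  4 ]
  [ 3  1  |  8 ]
r2 ← r2 − 3·r1
  [ 1  0  |   4 ]
  [ 0  1  |  -4 ]
Reading off the last column: u = 4, v = -4.

(4, -4)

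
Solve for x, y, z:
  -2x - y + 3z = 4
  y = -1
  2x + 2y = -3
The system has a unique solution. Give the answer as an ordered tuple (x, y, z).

Form the augmented matrix and row-reduce:
  [ -2  -1  3  |   4 ]
  [  0   1  0  |  -1 ]
  [  2   2  0  |  -3 ]
R1 → -1/2·R1
  [ 1  1/2  -3/2  |  -2 ]
  [ 0    1     0  |  -1 ]
  [ 2    2     0  |  -3 ]
R3 → R3 − 2·R1
  [ 1  1/2  -3/2  |  -2 ]
  [ 0    1     0  |  -1 ]
  [ 0    1     3  |   1 ]
R3 → R3 − R2
  [ 1  1/2  -3/2  |  -2 ]
  [ 0    1     0  |  -1 ]
  [ 0    0     3  |   2 ]
R3 → 1/3·R3
  [ 1  1/2  -3/2  |   -2 ]
  [ 0    1     0  |   -1 ]
  [ 0    0     1  |  2/3 ]
R1 → R1 + 3/2·R3
  [ 1  1/2  0  |   -1 ]
  [ 0    1  0  |   -1 ]
  [ 0    0  1  |  2/3 ]
R1 → R1 − 1/2·R2
  [ 1  0  0  |  -1/2 ]
  [ 0  1  0  |    -1 ]
  [ 0  0  1  |   2/3 ]
Reading off the last column: x = -1/2, y = -1, z = 2/3.

(-1/2, -1, 2/3)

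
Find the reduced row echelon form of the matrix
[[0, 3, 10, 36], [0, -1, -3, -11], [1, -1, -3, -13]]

R1 ↔ R3
  [ 1  -1  -3  -13 ]
  [ 0  -1  -3  -11 ]
  [ 0   3  10   36 ]
R2 := -1·R2
  [ 1  -1  -3  -13 ]
  [ 0   1   3   11 ]
  [ 0   3  10   36 ]
R3 := R3 − 3·R2
  [ 1  -1  -3  -13 ]
  [ 0   1   3   11 ]
  [ 0   0   1    3 ]
R2 := R2 − 3·R3
  [ 1  -1  -3  -13 ]
  [ 0   1   0    2 ]
  [ 0   0   1    3 ]
R1 := R1 + 3·R3
  [ 1  -1  0  -4 ]
  [ 0   1  0   2 ]
  [ 0   0  1   3 ]
R1 := R1 + R2
  [ 1  0  0  -2 ]
  [ 0  1  0   2 ]
  [ 0  0  1   3 ]

[[1, 0, 0, -2], [0, 1, 0, 2], [0, 0, 1, 3]]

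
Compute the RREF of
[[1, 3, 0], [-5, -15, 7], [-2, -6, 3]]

r2 -> r2 + 5·r1
  [  1   3  0 ]
  [  0   0  7 ]
  [ -2  -6  3 ]
r3 -> r3 + 2·r1
  [ 1  3  0 ]
  [ 0  0  7 ]
  [ 0  0  3 ]
r2 -> 1/7·r2
  [ 1  3  0 ]
  [ 0  0  1 ]
  [ 0  0  3 ]
r3 -> r3 − 3·r2
  [ 1  3  0 ]
  [ 0  0  1 ]
  [ 0  0  0 ]

[[1, 3, 0], [0, 0, 1], [0, 0, 0]]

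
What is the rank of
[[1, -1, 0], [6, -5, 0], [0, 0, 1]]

r2 := r2 − 6·r1
  [ 1  -1  0 ]
  [ 0   1  0 ]
  [ 0   0  1 ]
r1 := r1 + r2
  [ 1  0  0 ]
  [ 0  1  0 ]
  [ 0  0  1 ]
The reduced form has 3 nonzero rows.

rank = 3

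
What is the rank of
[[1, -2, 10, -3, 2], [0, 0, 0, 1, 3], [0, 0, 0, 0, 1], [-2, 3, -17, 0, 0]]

ρ4 → ρ4 + 2·ρ1
  [ 1  -2  10  -3  2 ]
  [ 0   0   0   1  3 ]
  [ 0   0   0   0  1 ]
  [ 0  -1   3  -6  4 ]
ρ2 ↔ ρ4
  [ 1  -2  10  -3  2 ]
  [ 0  -1   3  -6  4 ]
  [ 0   0   0   0  1 ]
  [ 0   0   0   1  3 ]
ρ2 → -1·ρ2
  [ 1  -2  10  -3   2 ]
  [ 0   1  -3   6  -4 ]
  [ 0   0   0   0   1 ]
  [ 0   0   0   1   3 ]
ρ3 ↔ ρ4
  [ 1  -2  10  -3   2 ]
  [ 0   1  -3   6  -4 ]
  [ 0   0   0   1   3 ]
  [ 0   0   0   0   1 ]
ρ3 → ρ3 − 3·ρ4
  [ 1  -2  10  -3   2 ]
  [ 0   1  -3   6  -4 ]
  [ 0   0   0   1   0 ]
  [ 0   0   0   0   1 ]
ρ2 → ρ2 + 4·ρ4
  [ 1  -2  10  -3  2 ]
  [ 0   1  -3   6  0 ]
  [ 0   0   0   1  0 ]
  [ 0   0   0   0  1 ]
ρ1 → ρ1 − 2·ρ4
  [ 1  -2  10  -3  0 ]
  [ 0   1  -3   6  0 ]
  [ 0   0   0   1  0 ]
  [ 0   0   0   0  1 ]
ρ2 → ρ2 − 6·ρ3
  [ 1  -2  10  -3  0 ]
  [ 0   1  -3   0  0 ]
  [ 0   0   0   1  0 ]
  [ 0   0   0   0  1 ]
ρ1 → ρ1 + 3·ρ3
  [ 1  -2  10  0  0 ]
  [ 0   1  -3  0  0 ]
  [ 0   0   0  1  0 ]
  [ 0   0   0  0  1 ]
ρ1 → ρ1 + 2·ρ2
  [ 1  0   4  0  0 ]
  [ 0  1  -3  0  0 ]
  [ 0  0   0  1  0 ]
  [ 0  0   0  0  1 ]
The reduced form has 4 nonzero rows.

rank = 4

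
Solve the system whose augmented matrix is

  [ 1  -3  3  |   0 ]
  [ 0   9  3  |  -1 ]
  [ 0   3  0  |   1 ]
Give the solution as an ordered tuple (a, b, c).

ρ2 := 1/9·ρ2
ρ3 := ρ3 − 3·ρ2
ρ3 := -1·ρ3
ρ2 := ρ2 − 1/3·ρ3
ρ1 := ρ1 − 3·ρ3
ρ1 := ρ1 + 3·ρ2
Reading off the last column: a = 5, b = 1/3, c = -4/3.

(5, 1/3, -4/3)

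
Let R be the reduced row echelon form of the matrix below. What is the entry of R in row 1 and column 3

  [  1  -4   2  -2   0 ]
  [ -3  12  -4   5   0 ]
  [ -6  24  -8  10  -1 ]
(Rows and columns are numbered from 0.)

ρ2 → ρ2 + 3·ρ1
  [  1  -4   2  -2   0 ]
  [  0   0   2  -1   0 ]
  [ -6  24  -8  10  -1 ]
ρ3 → ρ3 + 6·ρ1
  [ 1  -4  2  -2   0 ]
  [ 0   0  2  -1   0 ]
  [ 0   0  4  -2  -1 ]
ρ2 → 1/2·ρ2
  [ 1  -4  2    -2   0 ]
  [ 0   0  1  -1/2   0 ]
  [ 0   0  4    -2  -1 ]
ρ3 → ρ3 − 4·ρ2
  [ 1  -4  2    -2   0 ]
  [ 0   0  1  -1/2   0 ]
  [ 0   0  0     0  -1 ]
ρ3 → -1·ρ3
  [ 1  -4  2    -2  0 ]
  [ 0   0  1  -1/2  0 ]
  [ 0   0  0     0  1 ]
ρ1 → ρ1 − 2·ρ2
  [ 1  -4  0    -1  0 ]
  [ 0   0  1  -1/2  0 ]
  [ 0   0  0     0  1 ]

-1/2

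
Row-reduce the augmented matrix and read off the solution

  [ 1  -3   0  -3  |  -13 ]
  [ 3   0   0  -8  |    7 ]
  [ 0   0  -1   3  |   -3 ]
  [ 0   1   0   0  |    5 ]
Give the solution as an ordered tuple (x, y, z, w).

R2 → R2 − 3·R1
  [ 1  -3   0  -3  |  -13 ]
  [ 0   9   0   1  |   46 ]
  [ 0   0  -1   3  |   -3 ]
  [ 0   1   0   0  |    5 ]
R2 → 1/9·R2
  [ 1  -3   0   -3  |   -13 ]
  [ 0   1   0  1/9  |  46/9 ]
  [ 0   0  -1    3  |    -3 ]
  [ 0   1   0    0  |     5 ]
R4 → R4 − R2
  [ 1  -3   0    -3  |   -13 ]
  [ 0   1   0   1/9  |  46/9 ]
  [ 0   0  -1     3  |    -3 ]
  [ 0   0   0  -1/9  |  -1/9 ]
R3 → -1·R3
  [ 1  -3  0    -3  |   -13 ]
  [ 0   1  0   1/9  |  46/9 ]
  [ 0   0  1    -3  |     3 ]
  [ 0   0  0  -1/9  |  -1/9 ]
R4 → -9·R4
  [ 1  -3  0   -3  |   -13 ]
  [ 0   1  0  1/9  |  46/9 ]
  [ 0   0  1   -3  |     3 ]
  [ 0   0  0    1  |     1 ]
R3 → R3 + 3·R4
  [ 1  -3  0   -3  |   -13 ]
  [ 0   1  0  1/9  |  46/9 ]
  [ 0   0  1    0  |     6 ]
  [ 0   0  0    1  |     1 ]
R2 → R2 − 1/9·R4
  [ 1  -3  0  -3  |  -13 ]
  [ 0   1  0   0  |    5 ]
  [ 0   0  1   0  |    6 ]
  [ 0   0  0   1  |    1 ]
R1 → R1 + 3·R4
  [ 1  -3  0  0  |  -10 ]
  [ 0   1  0  0  |    5 ]
  [ 0   0  1  0  |    6 ]
  [ 0   0  0  1  |    1 ]
R1 → R1 + 3·R2
  [ 1  0  0  0  |  5 ]
  [ 0  1  0  0  |  5 ]
  [ 0  0  1  0  |  6 ]
  [ 0  0  0  1  |  1 ]
Reading off the last column: x = 5, y = 5, z = 6, w = 1.

(5, 5, 6, 1)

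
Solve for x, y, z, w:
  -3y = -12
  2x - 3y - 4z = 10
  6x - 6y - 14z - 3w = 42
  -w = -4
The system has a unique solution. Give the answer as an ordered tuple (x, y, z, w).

(-1, 4, -6, 4)

Form the augmented matrix and row-reduce:
  [ 0  -3    0   0  |  -12 ]
  [ 2  -3   -4   0  |   10 ]
  [ 6  -6  -14  -3  |   42 ]
  [ 0   0    0  -1  |   -4 ]
ρ1 ↔ ρ2
  [ 2  -3   -4   0  |   10 ]
  [ 0  -3    0   0  |  -12 ]
  [ 6  -6  -14  -3  |   42 ]
  [ 0   0    0  -1  |   -4 ]
ρ1 ← 1/2·ρ1
  [ 1  -3/2   -2   0  |    5 ]
  [ 0    -3    0   0  |  -12 ]
  [ 6    -6  -14  -3  |   42 ]
  [ 0     0    0  -1  |   -4 ]
ρ3 ← ρ3 − 6·ρ1
  [ 1  -3/2  -2   0  |    5 ]
  [ 0    -3   0   0  |  -12 ]
  [ 0     3  -2  -3  |   12 ]
  [ 0     0   0  -1  |   -4 ]
ρ2 ← -1/3·ρ2
  [ 1  -3/2  -2   0  |   5 ]
  [ 0     1   0   0  |   4 ]
  [ 0     3  -2  -3  |  12 ]
  [ 0     0   0  -1  |  -4 ]
ρ3 ← ρ3 − 3·ρ2
  [ 1  -3/2  -2   0  |   5 ]
  [ 0     1   0   0  |   4 ]
  [ 0     0  -2  -3  |   0 ]
  [ 0     0   0  -1  |  -4 ]
ρ3 ← -1/2·ρ3
  [ 1  -3/2  -2    0  |   5 ]
  [ 0     1   0    0  |   4 ]
  [ 0     0   1  3/2  |   0 ]
  [ 0     0   0   -1  |  -4 ]
ρ4 ← -1·ρ4
  [ 1  -3/2  -2    0  |  5 ]
  [ 0     1   0    0  |  4 ]
  [ 0     0   1  3/2  |  0 ]
  [ 0     0   0    1  |  4 ]
ρ3 ← ρ3 − 3/2·ρ4
  [ 1  -3/2  -2  0  |   5 ]
  [ 0     1   0  0  |   4 ]
  [ 0     0   1  0  |  -6 ]
  [ 0     0   0  1  |   4 ]
ρ1 ← ρ1 + 2·ρ3
  [ 1  -3/2  0  0  |  -7 ]
  [ 0     1  0  0  |   4 ]
  [ 0     0  1  0  |  -6 ]
  [ 0     0  0  1  |   4 ]
ρ1 ← ρ1 + 3/2·ρ2
  [ 1  0  0  0  |  -1 ]
  [ 0  1  0  0  |   4 ]
  [ 0  0  1  0  |  -6 ]
  [ 0  0  0  1  |   4 ]
Reading off the last column: x = -1, y = 4, z = -6, w = 4.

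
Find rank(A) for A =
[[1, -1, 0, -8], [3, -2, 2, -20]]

R2 ← R2 − 3·R1
  [ 1  -1  0  -8 ]
  [ 0   1  2   4 ]
R1 ← R1 + R2
  [ 1  0  2  -4 ]
  [ 0  1  2   4 ]
The reduced form has 2 nonzero rows.

rank = 2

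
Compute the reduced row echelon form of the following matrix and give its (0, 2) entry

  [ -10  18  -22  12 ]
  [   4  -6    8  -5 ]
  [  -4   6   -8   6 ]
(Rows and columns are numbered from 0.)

1

Multiply ρ1 by -1/10.
  [  1  -9/5  11/5  -6/5 ]
  [  4    -6     8    -5 ]
  [ -4     6    -8     6 ]
Subtract 4 times ρ1 from ρ2.
  [  1  -9/5  11/5  -6/5 ]
  [  0   6/5  -4/5  -1/5 ]
  [ -4     6    -8     6 ]
Add 4 times ρ1 to ρ3.
  [ 1  -9/5  11/5  -6/5 ]
  [ 0   6/5  -4/5  -1/5 ]
  [ 0  -6/5   4/5   6/5 ]
Multiply ρ2 by 5/6.
  [ 1  -9/5  11/5  -6/5 ]
  [ 0     1  -2/3  -1/6 ]
  [ 0  -6/5   4/5   6/5 ]
Add 6/5 times ρ2 to ρ3.
  [ 1  -9/5  11/5  -6/5 ]
  [ 0     1  -2/3  -1/6 ]
  [ 0     0     0     1 ]
Add 1/6 times ρ3 to ρ2.
  [ 1  -9/5  11/5  -6/5 ]
  [ 0     1  -2/3     0 ]
  [ 0     0     0     1 ]
Add 6/5 times ρ3 to ρ1.
  [ 1  -9/5  11/5  0 ]
  [ 0     1  -2/3  0 ]
  [ 0     0     0  1 ]
Add 9/5 times ρ2 to ρ1.
  [ 1  0     1  0 ]
  [ 0  1  -2/3  0 ]
  [ 0  0     0  1 ]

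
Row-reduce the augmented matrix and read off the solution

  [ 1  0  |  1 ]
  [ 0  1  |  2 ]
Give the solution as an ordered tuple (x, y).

(1, 2)

Reading off the last column: x = 1, y = 2.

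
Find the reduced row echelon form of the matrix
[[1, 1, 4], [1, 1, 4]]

Subtract ρ1 from ρ2.
  [ 1  1  4 ]
  [ 0  0  0 ]

[[1, 1, 4], [0, 0, 0]]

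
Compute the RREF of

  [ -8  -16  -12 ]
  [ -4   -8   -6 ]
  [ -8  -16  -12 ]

[[1, 2, 3/2], [0, 0, 0], [0, 0, 0]]

ρ1 := -1/8·ρ1
ρ2 := ρ2 + 4·ρ1
ρ3 := ρ3 + 8·ρ1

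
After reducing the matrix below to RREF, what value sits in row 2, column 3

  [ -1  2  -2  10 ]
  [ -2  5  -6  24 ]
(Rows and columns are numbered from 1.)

Multiply R1 by -1.
Add 2 times R1 to R2.
Add 2 times R2 to R1.

-2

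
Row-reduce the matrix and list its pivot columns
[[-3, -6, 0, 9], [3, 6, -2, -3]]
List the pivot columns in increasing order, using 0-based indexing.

0, 2

R1 -> -1/3·R1
  [ 1  2   0  -3 ]
  [ 3  6  -2  -3 ]
R2 -> R2 − 3·R1
  [ 1  2   0  -3 ]
  [ 0  0  -2   6 ]
R2 -> -1/2·R2
  [ 1  2  0  -3 ]
  [ 0  0  1  -3 ]
Pivot columns are the columns containing a leading 1.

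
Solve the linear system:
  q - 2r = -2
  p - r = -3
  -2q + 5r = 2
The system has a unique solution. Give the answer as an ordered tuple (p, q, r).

Form the augmented matrix and row-reduce:
  [ 0   1  -2  |  -2 ]
  [ 1   0  -1  |  -3 ]
  [ 0  -2   5  |   2 ]
R1 <-> R2
  [ 1   0  -1  |  -3 ]
  [ 0   1  -2  |  -2 ]
  [ 0  -2   5  |   2 ]
R3 ← R3 + 2·R2
  [ 1  0  -1  |  -3 ]
  [ 0  1  -2  |  -2 ]
  [ 0  0   1  |  -2 ]
R2 ← R2 + 2·R3
  [ 1  0  -1  |  -3 ]
  [ 0  1   0  |  -6 ]
  [ 0  0   1  |  -2 ]
R1 ← R1 + R3
  [ 1  0  0  |  -5 ]
  [ 0  1  0  |  -6 ]
  [ 0  0  1  |  -2 ]
Reading off the last column: p = -5, q = -6, r = -2.

(-5, -6, -2)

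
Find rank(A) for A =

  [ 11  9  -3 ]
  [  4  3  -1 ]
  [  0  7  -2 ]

R1 ← 1/11·R1
  [ 1  9/11  -3/11 ]
  [ 4     3     -1 ]
  [ 0     7     -2 ]
R2 ← R2 − 4·R1
  [ 1   9/11  -3/11 ]
  [ 0  -3/11   1/11 ]
  [ 0      7     -2 ]
R2 ← -11/3·R2
  [ 1  9/11  -3/11 ]
  [ 0     1   -1/3 ]
  [ 0     7     -2 ]
R3 ← R3 − 7·R2
  [ 1  9/11  -3/11 ]
  [ 0     1   -1/3 ]
  [ 0     0    1/3 ]
R3 ← 3·R3
  [ 1  9/11  -3/11 ]
  [ 0     1   -1/3 ]
  [ 0     0      1 ]
R2 ← R2 + 1/3·R3
  [ 1  9/11  -3/11 ]
  [ 0     1      0 ]
  [ 0     0      1 ]
R1 ← R1 + 3/11·R3
  [ 1  9/11  0 ]
  [ 0     1  0 ]
  [ 0     0  1 ]
R1 ← R1 − 9/11·R2
  [ 1  0  0 ]
  [ 0  1  0 ]
  [ 0  0  1 ]
The reduced form has 3 nonzero rows.

rank = 3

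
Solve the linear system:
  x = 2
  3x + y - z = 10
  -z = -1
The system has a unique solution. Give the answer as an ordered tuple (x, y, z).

Form the augmented matrix and row-reduce:
  [ 1  0   0  |   2 ]
  [ 3  1  -1  |  10 ]
  [ 0  0  -1  |  -1 ]
ρ2 ← ρ2 − 3·ρ1
  [ 1  0   0  |   2 ]
  [ 0  1  -1  |   4 ]
  [ 0  0  -1  |  -1 ]
ρ3 ← -1·ρ3
  [ 1  0   0  |  2 ]
  [ 0  1  -1  |  4 ]
  [ 0  0   1  |  1 ]
ρ2 ← ρ2 + ρ3
  [ 1  0  0  |  2 ]
  [ 0  1  0  |  5 ]
  [ 0  0  1  |  1 ]
Reading off the last column: x = 2, y = 5, z = 1.

(2, 5, 1)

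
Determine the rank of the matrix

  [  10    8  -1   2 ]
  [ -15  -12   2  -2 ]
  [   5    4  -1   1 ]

r1 → 1/10·r1
r2 → r2 + 15·r1
r3 → r3 − 5·r1
r2 → 2·r2
r3 → r3 + 1/2·r2
r2 → r2 − 2·r3
r1 → r1 − 1/5·r3
r1 → r1 + 1/10·r2
The reduced form has 3 nonzero rows.

rank = 3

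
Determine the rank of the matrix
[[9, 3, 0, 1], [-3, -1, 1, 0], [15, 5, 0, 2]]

ρ1 → 1/9·ρ1
  [  1  1/3  0  1/9 ]
  [ -3   -1  1    0 ]
  [ 15    5  0    2 ]
ρ2 → ρ2 + 3·ρ1
  [  1  1/3  0  1/9 ]
  [  0    0  1  1/3 ]
  [ 15    5  0    2 ]
ρ3 → ρ3 − 15·ρ1
  [ 1  1/3  0  1/9 ]
  [ 0    0  1  1/3 ]
  [ 0    0  0  1/3 ]
ρ3 → 3·ρ3
  [ 1  1/3  0  1/9 ]
  [ 0    0  1  1/3 ]
  [ 0    0  0    1 ]
ρ2 → ρ2 − 1/3·ρ3
  [ 1  1/3  0  1/9 ]
  [ 0    0  1    0 ]
  [ 0    0  0    1 ]
ρ1 → ρ1 − 1/9·ρ3
  [ 1  1/3  0  0 ]
  [ 0    0  1  0 ]
  [ 0    0  0  1 ]
The reduced form has 3 nonzero rows.

rank = 3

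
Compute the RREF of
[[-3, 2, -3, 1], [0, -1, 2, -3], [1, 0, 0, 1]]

r1 → -1/3·r1
r3 → r3 − r1
r2 → -1·r2
r3 → r3 − 2/3·r2
r3 → 3·r3
r2 → r2 + 2·r3
r1 → r1 − r3
r1 → r1 + 2/3·r2

[[1, 0, 0, 1], [0, 1, 0, -1], [0, 0, 1, -2]]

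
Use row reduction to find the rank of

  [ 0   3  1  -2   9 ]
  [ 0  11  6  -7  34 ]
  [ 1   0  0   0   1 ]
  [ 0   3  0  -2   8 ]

ρ1 <=> ρ3
  [ 1   0  0   0   1 ]
  [ 0  11  6  -7  34 ]
  [ 0   3  1  -2   9 ]
  [ 0   3  0  -2   8 ]
ρ2 → 1/11·ρ2
  [ 1  0     0      0      1 ]
  [ 0  1  6/11  -7/11  34/11 ]
  [ 0  3     1     -2      9 ]
  [ 0  3     0     -2      8 ]
ρ3 → ρ3 − 3·ρ2
  [ 1  0      0      0      1 ]
  [ 0  1   6/11  -7/11  34/11 ]
  [ 0  0  -7/11  -1/11  -3/11 ]
  [ 0  3      0     -2      8 ]
ρ4 → ρ4 − 3·ρ2
  [ 1  0       0      0       1 ]
  [ 0  1    6/11  -7/11   34/11 ]
  [ 0  0   -7/11  -1/11   -3/11 ]
  [ 0  0  -18/11  -1/11  -14/11 ]
ρ3 → -11/7·ρ3
  [ 1  0       0      0       1 ]
  [ 0  1    6/11  -7/11   34/11 ]
  [ 0  0       1    1/7     3/7 ]
  [ 0  0  -18/11  -1/11  -14/11 ]
ρ4 → ρ4 + 18/11·ρ3
  [ 1  0     0      0      1 ]
  [ 0  1  6/11  -7/11  34/11 ]
  [ 0  0     1    1/7    3/7 ]
  [ 0  0     0    1/7   -4/7 ]
ρ4 → 7·ρ4
  [ 1  0     0      0      1 ]
  [ 0  1  6/11  -7/11  34/11 ]
  [ 0  0     1    1/7    3/7 ]
  [ 0  0     0      1     -4 ]
ρ3 → ρ3 − 1/7·ρ4
  [ 1  0     0      0      1 ]
  [ 0  1  6/11  -7/11  34/11 ]
  [ 0  0     1      0      1 ]
  [ 0  0     0      1     -4 ]
ρ2 → ρ2 + 7/11·ρ4
  [ 1  0     0  0     1 ]
  [ 0  1  6/11  0  6/11 ]
  [ 0  0     1  0     1 ]
  [ 0  0     0  1    -4 ]
ρ2 → ρ2 − 6/11·ρ3
  [ 1  0  0  0   1 ]
  [ 0  1  0  0   0 ]
  [ 0  0  1  0   1 ]
  [ 0  0  0  1  -4 ]
The reduced form has 4 nonzero rows.

rank = 4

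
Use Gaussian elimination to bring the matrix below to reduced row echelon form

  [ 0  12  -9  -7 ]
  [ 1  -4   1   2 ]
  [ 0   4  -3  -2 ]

R1 ↔ R2
  [ 1  -4   1   2 ]
  [ 0  12  -9  -7 ]
  [ 0   4  -3  -2 ]
R2 ← 1/12·R2
  [ 1  -4     1      2 ]
  [ 0   1  -3/4  -7/12 ]
  [ 0   4    -3     -2 ]
R3 ← R3 − 4·R2
  [ 1  -4     1      2 ]
  [ 0   1  -3/4  -7/12 ]
  [ 0   0     0    1/3 ]
R3 ← 3·R3
  [ 1  -4     1      2 ]
  [ 0   1  -3/4  -7/12 ]
  [ 0   0     0      1 ]
R2 ← R2 + 7/12·R3
  [ 1  -4     1  2 ]
  [ 0   1  -3/4  0 ]
  [ 0   0     0  1 ]
R1 ← R1 − 2·R3
  [ 1  -4     1  0 ]
  [ 0   1  -3/4  0 ]
  [ 0   0     0  1 ]
R1 ← R1 + 4·R2
  [ 1  0    -2  0 ]
  [ 0  1  -3/4  0 ]
  [ 0  0     0  1 ]

[[1, 0, -2, 0], [0, 1, -3/4, 0], [0, 0, 0, 1]]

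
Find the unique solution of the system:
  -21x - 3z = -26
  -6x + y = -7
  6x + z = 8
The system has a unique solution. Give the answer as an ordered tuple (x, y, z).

Form the augmented matrix and row-reduce:
  [ -21  0  -3  |  -26 ]
  [  -6  1   0  |   -7 ]
  [   6  0   1  |    8 ]
R1 -> -1/21·R1
  [  1  0  1/7  |  26/21 ]
  [ -6  1    0  |     -7 ]
  [  6  0    1  |      8 ]
R2 -> R2 + 6·R1
  [ 1  0  1/7  |  26/21 ]
  [ 0  1  6/7  |    3/7 ]
  [ 6  0    1  |      8 ]
R3 -> R3 − 6·R1
  [ 1  0  1/7  |  26/21 ]
  [ 0  1  6/7  |    3/7 ]
  [ 0  0  1/7  |    4/7 ]
R3 -> 7·R3
  [ 1  0  1/7  |  26/21 ]
  [ 0  1  6/7  |    3/7 ]
  [ 0  0    1  |      4 ]
R2 -> R2 − 6/7·R3
  [ 1  0  1/7  |  26/21 ]
  [ 0  1    0  |     -3 ]
  [ 0  0    1  |      4 ]
R1 -> R1 − 1/7·R3
  [ 1  0  0  |  2/3 ]
  [ 0  1  0  |   -3 ]
  [ 0  0  1  |    4 ]
Reading off the last column: x = 2/3, y = -3, z = 4.

(2/3, -3, 4)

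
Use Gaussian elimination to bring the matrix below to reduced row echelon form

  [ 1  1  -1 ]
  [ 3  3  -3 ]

ρ2 -> ρ2 − 3·ρ1
  [ 1  1  -1 ]
  [ 0  0   0 ]

[[1, 1, -1], [0, 0, 0]]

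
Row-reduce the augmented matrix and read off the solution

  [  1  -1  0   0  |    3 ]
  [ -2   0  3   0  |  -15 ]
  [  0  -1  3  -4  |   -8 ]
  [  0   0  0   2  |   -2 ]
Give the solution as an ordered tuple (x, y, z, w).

(0, -3, -5, -1)

r2 := r2 + 2·r1
  [ 1  -1  0   0  |   3 ]
  [ 0  -2  3   0  |  -9 ]
  [ 0  -1  3  -4  |  -8 ]
  [ 0   0  0   2  |  -2 ]
r2 := -1/2·r2
  [ 1  -1     0   0  |    3 ]
  [ 0   1  -3/2   0  |  9/2 ]
  [ 0  -1     3  -4  |   -8 ]
  [ 0   0     0   2  |   -2 ]
r3 := r3 + r2
  [ 1  -1     0   0  |     3 ]
  [ 0   1  -3/2   0  |   9/2 ]
  [ 0   0   3/2  -4  |  -7/2 ]
  [ 0   0     0   2  |    -2 ]
r3 := 2/3·r3
  [ 1  -1     0     0  |     3 ]
  [ 0   1  -3/2     0  |   9/2 ]
  [ 0   0     1  -8/3  |  -7/3 ]
  [ 0   0     0     2  |    -2 ]
r4 := 1/2·r4
  [ 1  -1     0     0  |     3 ]
  [ 0   1  -3/2     0  |   9/2 ]
  [ 0   0     1  -8/3  |  -7/3 ]
  [ 0   0     0     1  |    -1 ]
r3 := r3 + 8/3·r4
  [ 1  -1     0  0  |    3 ]
  [ 0   1  -3/2  0  |  9/2 ]
  [ 0   0     1  0  |   -5 ]
  [ 0   0     0  1  |   -1 ]
r2 := r2 + 3/2·r3
  [ 1  -1  0  0  |   3 ]
  [ 0   1  0  0  |  -3 ]
  [ 0   0  1  0  |  -5 ]
  [ 0   0  0  1  |  -1 ]
r1 := r1 + r2
  [ 1  0  0  0  |   0 ]
  [ 0  1  0  0  |  -3 ]
  [ 0  0  1  0  |  -5 ]
  [ 0  0  0  1  |  -1 ]
Reading off the last column: x = 0, y = -3, z = -5, w = -1.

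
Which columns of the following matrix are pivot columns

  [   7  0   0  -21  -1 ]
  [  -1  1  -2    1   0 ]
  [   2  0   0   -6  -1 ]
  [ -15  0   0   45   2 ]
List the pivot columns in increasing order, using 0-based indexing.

0, 1, 4

R1 := 1/7·R1
  [   1  0   0  -3  -1/7 ]
  [  -1  1  -2   1     0 ]
  [   2  0   0  -6    -1 ]
  [ -15  0   0  45     2 ]
R2 := R2 + R1
  [   1  0   0  -3  -1/7 ]
  [   0  1  -2  -2  -1/7 ]
  [   2  0   0  -6    -1 ]
  [ -15  0   0  45     2 ]
R3 := R3 − 2·R1
  [   1  0   0  -3  -1/7 ]
  [   0  1  -2  -2  -1/7 ]
  [   0  0   0   0  -5/7 ]
  [ -15  0   0  45     2 ]
R4 := R4 + 15·R1
  [ 1  0   0  -3  -1/7 ]
  [ 0  1  -2  -2  -1/7 ]
  [ 0  0   0   0  -5/7 ]
  [ 0  0   0   0  -1/7 ]
R3 := -7/5·R3
  [ 1  0   0  -3  -1/7 ]
  [ 0  1  -2  -2  -1/7 ]
  [ 0  0   0   0     1 ]
  [ 0  0   0   0  -1/7 ]
R4 := R4 + 1/7·R3
  [ 1  0   0  -3  -1/7 ]
  [ 0  1  -2  -2  -1/7 ]
  [ 0  0   0   0     1 ]
  [ 0  0   0   0     0 ]
R2 := R2 + 1/7·R3
  [ 1  0   0  -3  -1/7 ]
  [ 0  1  -2  -2     0 ]
  [ 0  0   0   0     1 ]
  [ 0  0   0   0     0 ]
R1 := R1 + 1/7·R3
  [ 1  0   0  -3  0 ]
  [ 0  1  -2  -2  0 ]
  [ 0  0   0   0  1 ]
  [ 0  0   0   0  0 ]
Pivot columns are the columns containing a leading 1.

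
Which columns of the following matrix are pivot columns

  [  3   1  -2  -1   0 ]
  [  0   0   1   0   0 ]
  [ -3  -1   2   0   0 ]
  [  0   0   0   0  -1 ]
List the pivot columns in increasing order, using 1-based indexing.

Multiply ρ1 by 1/3.
  [  1  1/3  -2/3  -1/3   0 ]
  [  0    0     1     0   0 ]
  [ -3   -1     2     0   0 ]
  [  0    0     0     0  -1 ]
Add 3 times ρ1 to ρ3.
  [ 1  1/3  -2/3  -1/3   0 ]
  [ 0    0     1     0   0 ]
  [ 0    0     0    -1   0 ]
  [ 0    0     0     0  -1 ]
Multiply ρ3 by -1.
  [ 1  1/3  -2/3  -1/3   0 ]
  [ 0    0     1     0   0 ]
  [ 0    0     0     1   0 ]
  [ 0    0     0     0  -1 ]
Multiply ρ4 by -1.
  [ 1  1/3  -2/3  -1/3  0 ]
  [ 0    0     1     0  0 ]
  [ 0    0     0     1  0 ]
  [ 0    0     0     0  1 ]
Add 1/3 times ρ3 to ρ1.
  [ 1  1/3  -2/3  0  0 ]
  [ 0    0     1  0  0 ]
  [ 0    0     0  1  0 ]
  [ 0    0     0  0  1 ]
Add 2/3 times ρ2 to ρ1.
  [ 1  1/3  0  0  0 ]
  [ 0    0  1  0  0 ]
  [ 0    0  0  1  0 ]
  [ 0    0  0  0  1 ]
Pivot columns are the columns containing a leading 1.

1, 3, 4, 5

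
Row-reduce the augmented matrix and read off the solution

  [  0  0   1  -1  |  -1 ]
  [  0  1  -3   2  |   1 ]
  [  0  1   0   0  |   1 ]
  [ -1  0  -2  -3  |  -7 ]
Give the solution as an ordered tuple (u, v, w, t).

ρ1 ↔ ρ4
ρ1 -> -1·ρ1
ρ3 -> ρ3 − ρ2
ρ3 -> 1/3·ρ3
ρ4 -> ρ4 − ρ3
ρ4 -> -3·ρ4
ρ3 -> ρ3 + 2/3·ρ4
ρ2 -> ρ2 − 2·ρ4
ρ1 -> ρ1 − 3·ρ4
ρ2 -> ρ2 + 3·ρ3
ρ1 -> ρ1 − 2·ρ3
Reading off the last column: u = -6, v = 1, w = 2, t = 3.

(-6, 1, 2, 3)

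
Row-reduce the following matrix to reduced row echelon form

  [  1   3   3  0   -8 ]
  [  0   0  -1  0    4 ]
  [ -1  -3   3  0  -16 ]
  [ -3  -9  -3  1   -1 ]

Add R1 to R3.
  [  1   3   3  0   -8 ]
  [  0   0  -1  0    4 ]
  [  0   0   6  0  -24 ]
  [ -3  -9  -3  1   -1 ]
Add 3 times R1 to R4.
  [ 1  3   3  0   -8 ]
  [ 0  0  -1  0    4 ]
  [ 0  0   6  0  -24 ]
  [ 0  0   6  1  -25 ]
Multiply R2 by -1.
  [ 1  3  3  0   -8 ]
  [ 0  0  1  0   -4 ]
  [ 0  0  6  0  -24 ]
  [ 0  0  6  1  -25 ]
Subtract 6 times R2 from R3.
  [ 1  3  3  0   -8 ]
  [ 0  0  1  0   -4 ]
  [ 0  0  0  0    0 ]
  [ 0  0  6  1  -25 ]
Subtract 6 times R2 from R4.
  [ 1  3  3  0  -8 ]
  [ 0  0  1  0  -4 ]
  [ 0  0  0  0   0 ]
  [ 0  0  0  1  -1 ]
Swap R3 and R4.
  [ 1  3  3  0  -8 ]
  [ 0  0  1  0  -4 ]
  [ 0  0  0  1  -1 ]
  [ 0  0  0  0   0 ]
Subtract 3 times R2 from R1.
  [ 1  3  0  0   4 ]
  [ 0  0  1  0  -4 ]
  [ 0  0  0  1  -1 ]
  [ 0  0  0  0   0 ]

[[1, 3, 0, 0, 4], [0, 0, 1, 0, -4], [0, 0, 0, 1, -1], [0, 0, 0, 0, 0]]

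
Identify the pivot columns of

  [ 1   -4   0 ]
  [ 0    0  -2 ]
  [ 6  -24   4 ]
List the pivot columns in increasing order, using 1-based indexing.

1, 3

R3 := R3 − 6·R1
R2 := -1/2·R2
R3 := R3 − 4·R2
Pivot columns are the columns containing a leading 1.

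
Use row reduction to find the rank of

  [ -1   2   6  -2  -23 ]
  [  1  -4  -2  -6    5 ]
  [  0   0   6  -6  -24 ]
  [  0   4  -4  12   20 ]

rank = 3

Multiply r1 by -1.
  [ 1  -2  -6   2   23 ]
  [ 1  -4  -2  -6    5 ]
  [ 0   0   6  -6  -24 ]
  [ 0   4  -4  12   20 ]
Subtract r1 from r2.
  [ 1  -2  -6   2   23 ]
  [ 0  -2   4  -8  -18 ]
  [ 0   0   6  -6  -24 ]
  [ 0   4  -4  12   20 ]
Multiply r2 by -1/2.
  [ 1  -2  -6   2   23 ]
  [ 0   1  -2   4    9 ]
  [ 0   0   6  -6  -24 ]
  [ 0   4  -4  12   20 ]
Subtract 4 times r2 from r4.
  [ 1  -2  -6   2   23 ]
  [ 0   1  -2   4    9 ]
  [ 0   0   6  -6  -24 ]
  [ 0   0   4  -4  -16 ]
Multiply r3 by 1/6.
  [ 1  -2  -6   2   23 ]
  [ 0   1  -2   4    9 ]
  [ 0   0   1  -1   -4 ]
  [ 0   0   4  -4  -16 ]
Subtract 4 times r3 from r4.
  [ 1  -2  -6   2  23 ]
  [ 0   1  -2   4   9 ]
  [ 0   0   1  -1  -4 ]
  [ 0   0   0   0   0 ]
Add 2 times r3 to r2.
  [ 1  -2  -6   2  23 ]
  [ 0   1   0   2   1 ]
  [ 0   0   1  -1  -4 ]
  [ 0   0   0   0   0 ]
Add 6 times r3 to r1.
  [ 1  -2  0  -4  -1 ]
  [ 0   1  0   2   1 ]
  [ 0   0  1  -1  -4 ]
  [ 0   0  0   0   0 ]
Add 2 times r2 to r1.
  [ 1  0  0   0   1 ]
  [ 0  1  0   2   1 ]
  [ 0  0  1  -1  -4 ]
  [ 0  0  0   0   0 ]
The reduced form has 3 nonzero rows.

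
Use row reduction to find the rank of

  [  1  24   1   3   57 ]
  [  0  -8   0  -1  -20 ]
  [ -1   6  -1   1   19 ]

rank = 3

R3 -> R3 + R1
R2 -> -1/8·R2
R3 -> R3 − 30·R2
R3 -> 4·R3
R2 -> R2 − 1/8·R3
R1 -> R1 − 3·R3
R1 -> R1 − 24·R2
The reduced form has 3 nonzero rows.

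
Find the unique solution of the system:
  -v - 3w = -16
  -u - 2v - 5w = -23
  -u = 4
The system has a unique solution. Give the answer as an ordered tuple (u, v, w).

(-4, 1, 5)

Form the augmented matrix and row-reduce:
  [  0  -1  -3  |  -16 ]
  [ -1  -2  -5  |  -23 ]
  [ -1   0   0  |    4 ]
ρ1 ↔ ρ2
  [ -1  -2  -5  |  -23 ]
  [  0  -1  -3  |  -16 ]
  [ -1   0   0  |    4 ]
ρ1 -> -1·ρ1
  [  1   2   5  |   23 ]
  [  0  -1  -3  |  -16 ]
  [ -1   0   0  |    4 ]
ρ3 -> ρ3 + ρ1
  [ 1   2   5  |   23 ]
  [ 0  -1  -3  |  -16 ]
  [ 0   2   5  |   27 ]
ρ2 -> -1·ρ2
  [ 1  2  5  |  23 ]
  [ 0  1  3  |  16 ]
  [ 0  2  5  |  27 ]
ρ3 -> ρ3 − 2·ρ2
  [ 1  2   5  |  23 ]
  [ 0  1   3  |  16 ]
  [ 0  0  -1  |  -5 ]
ρ3 -> -1·ρ3
  [ 1  2  5  |  23 ]
  [ 0  1  3  |  16 ]
  [ 0  0  1  |   5 ]
ρ2 -> ρ2 − 3·ρ3
  [ 1  2  5  |  23 ]
  [ 0  1  0  |   1 ]
  [ 0  0  1  |   5 ]
ρ1 -> ρ1 − 5·ρ3
  [ 1  2  0  |  -2 ]
  [ 0  1  0  |   1 ]
  [ 0  0  1  |   5 ]
ρ1 -> ρ1 − 2·ρ2
  [ 1  0  0  |  -4 ]
  [ 0  1  0  |   1 ]
  [ 0  0  1  |   5 ]
Reading off the last column: u = -4, v = 1, w = 5.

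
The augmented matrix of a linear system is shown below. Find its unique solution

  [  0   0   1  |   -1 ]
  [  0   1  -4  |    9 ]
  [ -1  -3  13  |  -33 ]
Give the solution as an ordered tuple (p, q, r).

(5, 5, -1)

ρ1 <=> ρ3
  [ -1  -3  13  |  -33 ]
  [  0   1  -4  |    9 ]
  [  0   0   1  |   -1 ]
ρ1 ← -1·ρ1
  [ 1  3  -13  |  33 ]
  [ 0  1   -4  |   9 ]
  [ 0  0    1  |  -1 ]
ρ2 ← ρ2 + 4·ρ3
  [ 1  3  -13  |  33 ]
  [ 0  1    0  |   5 ]
  [ 0  0    1  |  -1 ]
ρ1 ← ρ1 + 13·ρ3
  [ 1  3  0  |  20 ]
  [ 0  1  0  |   5 ]
  [ 0  0  1  |  -1 ]
ρ1 ← ρ1 − 3·ρ2
  [ 1  0  0  |   5 ]
  [ 0  1  0  |   5 ]
  [ 0  0  1  |  -1 ]
Reading off the last column: p = 5, q = 5, r = -1.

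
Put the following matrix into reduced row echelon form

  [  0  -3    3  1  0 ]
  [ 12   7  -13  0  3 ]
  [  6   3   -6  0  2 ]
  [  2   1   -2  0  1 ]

[[1, 0, -1/2, 0, 0], [0, 1, -1, 0, 0], [0, 0, 0, 1, 0], [0, 0, 0, 0, 1]]

ρ1 <-> ρ2
  [ 12   7  -13  0  3 ]
  [  0  -3    3  1  0 ]
  [  6   3   -6  0  2 ]
  [  2   1   -2  0  1 ]
ρ1 -> 1/12·ρ1
  [ 1  7/12  -13/12  0  1/4 ]
  [ 0    -3       3  1    0 ]
  [ 6     3      -6  0    2 ]
  [ 2     1      -2  0    1 ]
ρ3 -> ρ3 − 6·ρ1
  [ 1  7/12  -13/12  0  1/4 ]
  [ 0    -3       3  1    0 ]
  [ 0  -1/2     1/2  0  1/2 ]
  [ 2     1      -2  0    1 ]
ρ4 -> ρ4 − 2·ρ1
  [ 1  7/12  -13/12  0  1/4 ]
  [ 0    -3       3  1    0 ]
  [ 0  -1/2     1/2  0  1/2 ]
  [ 0  -1/6     1/6  0  1/2 ]
ρ2 -> -1/3·ρ2
  [ 1  7/12  -13/12     0  1/4 ]
  [ 0     1      -1  -1/3    0 ]
  [ 0  -1/2     1/2     0  1/2 ]
  [ 0  -1/6     1/6     0  1/2 ]
ρ3 -> ρ3 + 1/2·ρ2
  [ 1  7/12  -13/12     0  1/4 ]
  [ 0     1      -1  -1/3    0 ]
  [ 0     0       0  -1/6  1/2 ]
  [ 0  -1/6     1/6     0  1/2 ]
ρ4 -> ρ4 + 1/6·ρ2
  [ 1  7/12  -13/12      0  1/4 ]
  [ 0     1      -1   -1/3    0 ]
  [ 0     0       0   -1/6  1/2 ]
  [ 0     0       0  -1/18  1/2 ]
ρ3 -> -6·ρ3
  [ 1  7/12  -13/12      0  1/4 ]
  [ 0     1      -1   -1/3    0 ]
  [ 0     0       0      1   -3 ]
  [ 0     0       0  -1/18  1/2 ]
ρ4 -> ρ4 + 1/18·ρ3
  [ 1  7/12  -13/12     0  1/4 ]
  [ 0     1      -1  -1/3    0 ]
  [ 0     0       0     1   -3 ]
  [ 0     0       0     0  1/3 ]
ρ4 -> 3·ρ4
  [ 1  7/12  -13/12     0  1/4 ]
  [ 0     1      -1  -1/3    0 ]
  [ 0     0       0     1   -3 ]
  [ 0     0       0     0    1 ]
ρ3 -> ρ3 + 3·ρ4
  [ 1  7/12  -13/12     0  1/4 ]
  [ 0     1      -1  -1/3    0 ]
  [ 0     0       0     1    0 ]
  [ 0     0       0     0    1 ]
ρ1 -> ρ1 − 1/4·ρ4
  [ 1  7/12  -13/12     0  0 ]
  [ 0     1      -1  -1/3  0 ]
  [ 0     0       0     1  0 ]
  [ 0     0       0     0  1 ]
ρ2 -> ρ2 + 1/3·ρ3
  [ 1  7/12  -13/12  0  0 ]
  [ 0     1      -1  0  0 ]
  [ 0     0       0  1  0 ]
  [ 0     0       0  0  1 ]
ρ1 -> ρ1 − 7/12·ρ2
  [ 1  0  -1/2  0  0 ]
  [ 0  1    -1  0  0 ]
  [ 0  0     0  1  0 ]
  [ 0  0     0  0  1 ]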